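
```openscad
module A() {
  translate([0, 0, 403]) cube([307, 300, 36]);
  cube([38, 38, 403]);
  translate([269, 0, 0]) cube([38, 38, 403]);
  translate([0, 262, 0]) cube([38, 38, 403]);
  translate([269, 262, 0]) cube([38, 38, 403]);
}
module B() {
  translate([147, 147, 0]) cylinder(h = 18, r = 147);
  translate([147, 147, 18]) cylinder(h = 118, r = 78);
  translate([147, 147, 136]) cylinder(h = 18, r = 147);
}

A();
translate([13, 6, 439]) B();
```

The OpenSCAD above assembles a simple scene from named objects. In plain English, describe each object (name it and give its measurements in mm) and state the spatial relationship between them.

A is a simple wooden stool: a rectangular seat 307 mm (x) by 300 mm (y), 36 mm thick, top face at z = 439 mm, on four square legs, each 38×38 mm in cross-section. The legs rest on z = 0, each flush with a corner of the seat.

B is a spool: two coaxial disc flanges of radius 147 mm and thickness 18 mm, joined by a core cylinder of radius 78 mm and height 118 mm. The lower flange rests on z = 0 and the three cylinders share a vertical axis.

The spool is on top of the stool.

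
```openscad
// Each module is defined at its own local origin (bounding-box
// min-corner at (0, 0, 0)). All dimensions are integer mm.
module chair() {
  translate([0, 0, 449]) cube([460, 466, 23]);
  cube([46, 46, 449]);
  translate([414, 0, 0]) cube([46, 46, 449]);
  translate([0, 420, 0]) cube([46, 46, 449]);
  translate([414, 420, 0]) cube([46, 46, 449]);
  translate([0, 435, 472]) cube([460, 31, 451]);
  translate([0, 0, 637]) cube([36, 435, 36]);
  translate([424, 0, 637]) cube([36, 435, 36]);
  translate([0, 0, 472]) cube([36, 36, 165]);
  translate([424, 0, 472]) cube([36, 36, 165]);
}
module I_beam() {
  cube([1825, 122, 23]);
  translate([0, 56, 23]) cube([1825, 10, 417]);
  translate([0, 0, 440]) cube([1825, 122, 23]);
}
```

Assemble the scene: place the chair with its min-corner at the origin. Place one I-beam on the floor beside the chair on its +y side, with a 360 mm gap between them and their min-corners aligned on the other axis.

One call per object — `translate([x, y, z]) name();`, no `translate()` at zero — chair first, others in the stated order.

chair();
translate([0, 826, 0]) I_beam();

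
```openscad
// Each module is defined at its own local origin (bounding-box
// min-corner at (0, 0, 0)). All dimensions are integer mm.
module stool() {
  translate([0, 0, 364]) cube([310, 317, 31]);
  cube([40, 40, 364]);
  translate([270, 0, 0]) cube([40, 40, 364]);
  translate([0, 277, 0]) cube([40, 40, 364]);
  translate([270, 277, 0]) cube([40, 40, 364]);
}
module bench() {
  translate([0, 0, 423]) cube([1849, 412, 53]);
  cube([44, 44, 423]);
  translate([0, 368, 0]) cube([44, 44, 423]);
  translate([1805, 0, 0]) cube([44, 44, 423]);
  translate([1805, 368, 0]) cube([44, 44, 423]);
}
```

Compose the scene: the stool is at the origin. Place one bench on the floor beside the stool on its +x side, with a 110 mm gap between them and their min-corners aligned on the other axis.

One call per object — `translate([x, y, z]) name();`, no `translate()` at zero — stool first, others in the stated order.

stool();
translate([420, 0, 0]) bench();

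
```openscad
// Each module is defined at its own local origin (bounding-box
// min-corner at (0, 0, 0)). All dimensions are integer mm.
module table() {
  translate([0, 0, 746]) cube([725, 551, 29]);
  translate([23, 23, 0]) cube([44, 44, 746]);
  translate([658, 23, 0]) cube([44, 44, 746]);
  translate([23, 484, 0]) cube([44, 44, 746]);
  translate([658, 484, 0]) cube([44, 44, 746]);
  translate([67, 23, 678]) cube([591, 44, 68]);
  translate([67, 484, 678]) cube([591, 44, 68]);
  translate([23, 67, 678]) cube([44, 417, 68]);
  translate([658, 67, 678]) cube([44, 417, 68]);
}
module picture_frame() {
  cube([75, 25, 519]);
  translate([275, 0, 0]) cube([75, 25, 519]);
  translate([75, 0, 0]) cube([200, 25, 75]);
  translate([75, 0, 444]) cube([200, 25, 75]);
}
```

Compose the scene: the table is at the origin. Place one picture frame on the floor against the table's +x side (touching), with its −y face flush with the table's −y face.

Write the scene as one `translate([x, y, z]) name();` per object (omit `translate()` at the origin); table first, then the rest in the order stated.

table();
translate([725, 0, 0]) picture_frame();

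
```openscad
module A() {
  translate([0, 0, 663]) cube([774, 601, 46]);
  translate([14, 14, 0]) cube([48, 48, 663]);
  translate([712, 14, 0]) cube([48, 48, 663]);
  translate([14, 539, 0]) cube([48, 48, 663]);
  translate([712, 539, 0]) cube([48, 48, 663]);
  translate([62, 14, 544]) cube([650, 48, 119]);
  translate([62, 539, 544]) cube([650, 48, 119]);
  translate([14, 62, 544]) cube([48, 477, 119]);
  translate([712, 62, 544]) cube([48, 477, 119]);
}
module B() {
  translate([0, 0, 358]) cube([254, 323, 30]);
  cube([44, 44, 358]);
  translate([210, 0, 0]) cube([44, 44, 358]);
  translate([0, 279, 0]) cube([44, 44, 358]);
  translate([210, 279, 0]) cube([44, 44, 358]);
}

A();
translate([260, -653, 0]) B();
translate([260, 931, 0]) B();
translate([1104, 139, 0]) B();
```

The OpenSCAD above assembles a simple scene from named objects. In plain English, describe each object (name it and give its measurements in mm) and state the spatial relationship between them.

A is a table with a 774×601 mm rectangular top, 46 mm thick, top surface at z = 709 mm, supported by four 48×48 mm square legs, each inset 14 mm from the nearest pair of top edges, running from the floor. Four apron rails, 48 mm thick and 119 mm tall, run between adjacent legs with their top edges flush with the underside of the top and their outer faces flush with the legs' outer faces.

B is a four-legged stool. The seat is 254×323 mm, 30 mm thick, top at z = 388 mm. It stands on four square legs, each 44×44 mm in cross-section, from z = 0 to the seat underside, each flush with a corner of the seat.

Three stools sit around the table at the −y, +y, +x sides.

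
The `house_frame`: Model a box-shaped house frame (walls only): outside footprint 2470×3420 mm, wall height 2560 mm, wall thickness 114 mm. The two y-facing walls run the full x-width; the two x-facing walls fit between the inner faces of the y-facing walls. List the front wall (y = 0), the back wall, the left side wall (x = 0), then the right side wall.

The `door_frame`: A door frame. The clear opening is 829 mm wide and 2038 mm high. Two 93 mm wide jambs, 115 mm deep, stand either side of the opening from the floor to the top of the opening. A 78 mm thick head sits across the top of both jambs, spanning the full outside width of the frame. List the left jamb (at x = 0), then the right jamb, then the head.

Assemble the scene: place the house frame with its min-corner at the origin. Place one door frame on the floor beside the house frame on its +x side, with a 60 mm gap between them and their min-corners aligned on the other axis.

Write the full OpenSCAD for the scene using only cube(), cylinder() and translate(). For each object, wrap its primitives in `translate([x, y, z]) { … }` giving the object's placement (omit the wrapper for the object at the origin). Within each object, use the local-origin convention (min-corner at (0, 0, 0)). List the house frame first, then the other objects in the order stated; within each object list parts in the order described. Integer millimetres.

cube([2470, 114, 2560]);
translate([0, 3306, 0]) cube([2470, 114, 2560]);
translate([0, 114, 0]) cube([114, 3192, 2560]);
translate([2356, 114, 0]) cube([114, 3192, 2560]);
translate([2530, 0, 0]) {
  cube([93, 115, 2038]);
  translate([922, 0, 0]) cube([93, 115, 2038]);
  translate([0, 0, 2038]) cube([1015, 115, 78]);
}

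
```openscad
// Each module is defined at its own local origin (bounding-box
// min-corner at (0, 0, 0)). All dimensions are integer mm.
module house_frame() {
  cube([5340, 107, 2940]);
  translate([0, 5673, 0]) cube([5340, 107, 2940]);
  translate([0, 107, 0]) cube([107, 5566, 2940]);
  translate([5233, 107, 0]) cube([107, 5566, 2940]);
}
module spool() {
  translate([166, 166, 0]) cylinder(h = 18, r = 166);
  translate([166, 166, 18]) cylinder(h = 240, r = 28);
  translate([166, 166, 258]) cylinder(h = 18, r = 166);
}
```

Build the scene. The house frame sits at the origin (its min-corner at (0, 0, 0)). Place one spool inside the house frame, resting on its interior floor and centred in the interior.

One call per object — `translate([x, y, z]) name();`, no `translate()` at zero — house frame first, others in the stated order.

house_frame();
translate([2504, 2724, 0]) spool();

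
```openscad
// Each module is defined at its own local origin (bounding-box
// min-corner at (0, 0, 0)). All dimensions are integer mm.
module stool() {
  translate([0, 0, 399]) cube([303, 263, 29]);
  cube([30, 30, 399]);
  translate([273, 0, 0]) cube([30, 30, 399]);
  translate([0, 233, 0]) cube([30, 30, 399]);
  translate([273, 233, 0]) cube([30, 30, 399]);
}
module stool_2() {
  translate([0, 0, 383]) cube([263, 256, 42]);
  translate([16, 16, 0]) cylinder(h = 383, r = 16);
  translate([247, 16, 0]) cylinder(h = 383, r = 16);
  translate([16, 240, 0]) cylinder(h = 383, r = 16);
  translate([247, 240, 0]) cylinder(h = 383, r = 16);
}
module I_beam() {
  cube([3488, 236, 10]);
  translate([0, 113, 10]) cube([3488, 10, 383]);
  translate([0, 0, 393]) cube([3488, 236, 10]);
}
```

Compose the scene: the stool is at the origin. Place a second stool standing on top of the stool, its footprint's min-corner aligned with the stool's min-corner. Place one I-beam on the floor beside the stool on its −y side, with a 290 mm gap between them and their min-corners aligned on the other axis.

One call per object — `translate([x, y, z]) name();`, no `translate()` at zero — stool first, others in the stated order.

stool();
translate([0, 0, 428]) stool_2();
translate([0, -526, 0]) I_beam();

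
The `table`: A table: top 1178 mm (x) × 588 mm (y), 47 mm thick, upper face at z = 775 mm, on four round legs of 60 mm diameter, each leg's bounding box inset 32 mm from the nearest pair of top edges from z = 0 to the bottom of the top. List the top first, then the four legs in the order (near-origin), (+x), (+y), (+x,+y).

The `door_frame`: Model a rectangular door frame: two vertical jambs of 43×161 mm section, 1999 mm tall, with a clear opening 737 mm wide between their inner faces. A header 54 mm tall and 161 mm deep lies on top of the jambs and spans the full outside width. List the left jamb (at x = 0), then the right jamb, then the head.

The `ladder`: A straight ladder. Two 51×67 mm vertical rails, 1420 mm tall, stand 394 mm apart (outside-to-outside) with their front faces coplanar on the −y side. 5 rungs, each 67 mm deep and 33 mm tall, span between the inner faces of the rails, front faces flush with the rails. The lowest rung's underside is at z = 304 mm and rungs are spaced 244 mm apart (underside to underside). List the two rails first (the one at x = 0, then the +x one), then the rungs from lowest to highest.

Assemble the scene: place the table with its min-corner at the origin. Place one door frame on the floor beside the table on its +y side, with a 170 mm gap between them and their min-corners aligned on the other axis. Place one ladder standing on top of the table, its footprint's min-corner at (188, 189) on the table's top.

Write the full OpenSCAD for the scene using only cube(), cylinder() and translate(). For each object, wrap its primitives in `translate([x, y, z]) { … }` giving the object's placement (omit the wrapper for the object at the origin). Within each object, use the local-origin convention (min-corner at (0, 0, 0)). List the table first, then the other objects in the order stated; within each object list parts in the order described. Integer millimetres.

translate([0, 0, 728]) cube([1178, 588, 47]);
translate([62, 62, 0]) cylinder(h = 728, r = 30);
translate([1116, 62, 0]) cylinder(h = 728, r = 30);
translate([62, 526, 0]) cylinder(h = 728, r = 30);
translate([1116, 526, 0]) cylinder(h = 728, r = 30);
translate([0, 758, 0]) {
  cube([43, 161, 1999]);
  translate([780, 0, 0]) cube([43, 161, 1999]);
  translate([0, 0, 1999]) cube([823, 161, 54]);
}
translate([188, 189, 775]) {
  cube([51, 67, 1420]);
  translate([343, 0, 0]) cube([51, 67, 1420]);
  translate([51, 0, 304]) cube([292, 67, 33]);
  translate([51, 0, 548]) cube([292, 67, 33]);
  translate([51, 0, 792]) cube([292, 67, 33]);
  translate([51, 0, 1036]) cube([292, 67, 33]);
  translate([51, 0, 1280]) cube([292, 67, 33]);
}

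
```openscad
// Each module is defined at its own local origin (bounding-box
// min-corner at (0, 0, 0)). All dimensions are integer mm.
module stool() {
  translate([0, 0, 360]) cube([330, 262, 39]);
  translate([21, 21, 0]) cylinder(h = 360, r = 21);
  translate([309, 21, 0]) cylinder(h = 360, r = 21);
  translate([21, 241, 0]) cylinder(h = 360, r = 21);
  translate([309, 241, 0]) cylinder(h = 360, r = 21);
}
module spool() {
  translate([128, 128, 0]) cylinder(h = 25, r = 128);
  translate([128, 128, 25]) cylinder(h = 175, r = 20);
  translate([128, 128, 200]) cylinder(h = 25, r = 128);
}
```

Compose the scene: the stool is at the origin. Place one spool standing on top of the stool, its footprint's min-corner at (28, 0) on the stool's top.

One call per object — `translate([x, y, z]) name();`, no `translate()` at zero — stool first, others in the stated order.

stool();
translate([28, 0, 399]) spool();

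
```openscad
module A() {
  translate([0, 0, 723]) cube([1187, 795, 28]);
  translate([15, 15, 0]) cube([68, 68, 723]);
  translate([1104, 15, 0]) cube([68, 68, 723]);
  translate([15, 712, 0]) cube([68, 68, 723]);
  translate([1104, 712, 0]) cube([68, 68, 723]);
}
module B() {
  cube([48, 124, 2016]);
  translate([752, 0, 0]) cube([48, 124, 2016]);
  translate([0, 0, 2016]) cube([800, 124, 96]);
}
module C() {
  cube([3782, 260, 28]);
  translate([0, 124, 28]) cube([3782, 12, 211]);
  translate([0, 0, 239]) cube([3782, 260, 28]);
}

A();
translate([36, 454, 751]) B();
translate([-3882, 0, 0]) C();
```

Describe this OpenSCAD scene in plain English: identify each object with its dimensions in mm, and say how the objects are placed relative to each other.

A is a table: top 1187 mm (x) × 795 mm (y), 28 mm thick, upper face at z = 751 mm, on four 68×68 mm square legs, each inset 15 mm from the nearest pair of top edges, running from z = 0 to the bottom of the top.

B is a rectangular door frame: two vertical jambs of 48×124 mm section, 2016 mm tall, with a clear opening 704 mm wide between their inner faces. A header 96 mm tall and 124 mm deep lies on top of the jambs and spans the full outside width.

C is an I-beam lying along x, 3782 mm long. Overall section height 267 mm. Two flanges 260 mm wide (y) and 28 mm thick, one on the floor and one at the top; a web 12 mm thick runs between them, centred on the flange width.

The door frame is on top of the table. The I-beam is on the floor beside the table on its −x side.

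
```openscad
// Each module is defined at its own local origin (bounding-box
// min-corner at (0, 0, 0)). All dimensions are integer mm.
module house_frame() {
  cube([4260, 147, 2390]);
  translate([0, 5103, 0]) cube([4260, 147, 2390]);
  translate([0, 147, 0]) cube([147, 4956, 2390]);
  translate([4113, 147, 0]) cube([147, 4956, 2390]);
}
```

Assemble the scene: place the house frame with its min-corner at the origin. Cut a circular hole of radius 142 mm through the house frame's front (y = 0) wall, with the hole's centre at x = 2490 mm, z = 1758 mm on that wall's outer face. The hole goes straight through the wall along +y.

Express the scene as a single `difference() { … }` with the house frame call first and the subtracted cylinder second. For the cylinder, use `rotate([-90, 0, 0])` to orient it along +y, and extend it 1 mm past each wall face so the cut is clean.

difference() {
  house_frame();
  translate([2490, -1, 1758]) rotate([-90, 0, 0]) cylinder(h = 149, r = 142);
}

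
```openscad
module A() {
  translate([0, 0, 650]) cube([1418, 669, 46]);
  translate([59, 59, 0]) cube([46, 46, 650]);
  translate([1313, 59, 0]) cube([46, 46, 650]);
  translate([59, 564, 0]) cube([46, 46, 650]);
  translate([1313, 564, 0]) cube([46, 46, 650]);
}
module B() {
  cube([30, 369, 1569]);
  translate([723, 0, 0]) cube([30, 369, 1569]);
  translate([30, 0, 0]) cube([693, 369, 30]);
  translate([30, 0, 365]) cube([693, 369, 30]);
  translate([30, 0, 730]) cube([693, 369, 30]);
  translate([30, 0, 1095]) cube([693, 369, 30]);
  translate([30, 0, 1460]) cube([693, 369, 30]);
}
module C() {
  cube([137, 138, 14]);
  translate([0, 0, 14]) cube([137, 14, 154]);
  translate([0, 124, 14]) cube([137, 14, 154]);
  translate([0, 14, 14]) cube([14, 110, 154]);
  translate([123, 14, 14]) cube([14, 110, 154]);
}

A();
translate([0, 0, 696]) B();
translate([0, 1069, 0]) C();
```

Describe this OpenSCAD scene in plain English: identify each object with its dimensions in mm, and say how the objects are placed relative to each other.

A is a table with a 1418×669 mm rectangular top, 46 mm thick, top surface at z = 696 mm, supported by four 46×46 mm square legs, each inset 59 mm from the nearest pair of top edges, running from the floor.

B is a bookshelf 753 mm wide overall, 369 mm deep and 1569 mm tall. The two sides are 30 mm thick vertical panels. 5 horizontal shelves of 30 mm thickness span between the inner faces of the sides; the lowest shelf sits on the floor and shelves are stacked with a clear vertical gap of 335 mm between each pair.

C is an open-topped rectangular box: outside dimensions 137×138×168 mm, with a uniform wall and base thickness of 14 mm. The base is a full 137×138 slab on the floor; four walls sit on top of the base. The front and back walls (the −y and +y sides) span the full width; the two side walls fit between them.

The bookshelf is on top of the table. The open box is on the floor beside the table on its +y side.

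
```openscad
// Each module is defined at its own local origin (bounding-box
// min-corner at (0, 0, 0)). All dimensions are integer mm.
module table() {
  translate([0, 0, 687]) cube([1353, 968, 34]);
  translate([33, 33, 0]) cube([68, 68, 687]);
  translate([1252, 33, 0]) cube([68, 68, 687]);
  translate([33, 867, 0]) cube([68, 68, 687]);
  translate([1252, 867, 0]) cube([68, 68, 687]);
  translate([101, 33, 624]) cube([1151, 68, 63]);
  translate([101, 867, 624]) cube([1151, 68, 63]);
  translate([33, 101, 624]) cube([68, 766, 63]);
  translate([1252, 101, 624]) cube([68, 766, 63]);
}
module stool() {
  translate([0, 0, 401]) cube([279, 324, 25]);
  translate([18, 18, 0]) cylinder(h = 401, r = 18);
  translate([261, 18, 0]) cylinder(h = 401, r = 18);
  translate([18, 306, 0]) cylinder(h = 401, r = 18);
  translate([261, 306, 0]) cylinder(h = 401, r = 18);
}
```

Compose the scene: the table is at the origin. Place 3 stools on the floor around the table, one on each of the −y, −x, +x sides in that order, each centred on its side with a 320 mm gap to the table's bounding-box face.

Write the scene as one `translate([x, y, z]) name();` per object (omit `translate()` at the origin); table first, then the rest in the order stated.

table();
translate([537, -644, 0]) stool();
translate([-599, 322, 0]) stool();
translate([1673, 322, 0]) stool();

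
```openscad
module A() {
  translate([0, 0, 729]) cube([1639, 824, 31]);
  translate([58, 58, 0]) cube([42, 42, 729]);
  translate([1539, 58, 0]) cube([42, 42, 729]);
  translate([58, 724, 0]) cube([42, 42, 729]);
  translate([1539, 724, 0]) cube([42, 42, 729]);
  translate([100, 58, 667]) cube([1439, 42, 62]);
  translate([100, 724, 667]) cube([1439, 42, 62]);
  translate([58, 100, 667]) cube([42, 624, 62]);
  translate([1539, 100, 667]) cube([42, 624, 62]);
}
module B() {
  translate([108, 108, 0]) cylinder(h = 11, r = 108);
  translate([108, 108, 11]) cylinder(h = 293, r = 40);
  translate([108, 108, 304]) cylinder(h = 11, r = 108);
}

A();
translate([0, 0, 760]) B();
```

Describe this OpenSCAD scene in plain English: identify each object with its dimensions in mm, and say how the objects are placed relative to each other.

A is a table with a 1639×824 mm rectangular top, 31 mm thick, top surface at z = 760 mm, supported by four 42×42 mm square legs, each inset 58 mm from the nearest pair of top edges, running from the floor. Four apron rails, 42 mm thick and 62 mm tall, run between adjacent legs with their top edges flush with the underside of the top and their outer faces flush with the legs' outer faces.

B is a spool: two coaxial disc flanges of radius 108 mm and thickness 11 mm, joined by a core cylinder of radius 40 mm and height 293 mm. The lower flange rests on z = 0 and the three cylinders share a vertical axis.

The spool is on top of the table.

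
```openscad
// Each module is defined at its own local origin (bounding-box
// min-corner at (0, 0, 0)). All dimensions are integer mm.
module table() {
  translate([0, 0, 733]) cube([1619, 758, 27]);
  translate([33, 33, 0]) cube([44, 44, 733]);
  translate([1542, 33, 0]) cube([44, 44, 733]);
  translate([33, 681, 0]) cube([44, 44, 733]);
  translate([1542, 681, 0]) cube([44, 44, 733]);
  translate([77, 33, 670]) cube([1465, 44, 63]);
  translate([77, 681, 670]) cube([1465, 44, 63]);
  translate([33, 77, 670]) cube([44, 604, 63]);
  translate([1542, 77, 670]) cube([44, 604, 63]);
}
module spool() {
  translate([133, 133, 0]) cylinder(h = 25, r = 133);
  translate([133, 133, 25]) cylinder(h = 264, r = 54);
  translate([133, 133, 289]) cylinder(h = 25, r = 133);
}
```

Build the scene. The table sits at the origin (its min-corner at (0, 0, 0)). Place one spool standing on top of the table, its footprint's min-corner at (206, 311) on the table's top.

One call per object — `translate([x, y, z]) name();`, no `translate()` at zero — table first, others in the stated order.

table();
translate([206, 311, 760]) spool();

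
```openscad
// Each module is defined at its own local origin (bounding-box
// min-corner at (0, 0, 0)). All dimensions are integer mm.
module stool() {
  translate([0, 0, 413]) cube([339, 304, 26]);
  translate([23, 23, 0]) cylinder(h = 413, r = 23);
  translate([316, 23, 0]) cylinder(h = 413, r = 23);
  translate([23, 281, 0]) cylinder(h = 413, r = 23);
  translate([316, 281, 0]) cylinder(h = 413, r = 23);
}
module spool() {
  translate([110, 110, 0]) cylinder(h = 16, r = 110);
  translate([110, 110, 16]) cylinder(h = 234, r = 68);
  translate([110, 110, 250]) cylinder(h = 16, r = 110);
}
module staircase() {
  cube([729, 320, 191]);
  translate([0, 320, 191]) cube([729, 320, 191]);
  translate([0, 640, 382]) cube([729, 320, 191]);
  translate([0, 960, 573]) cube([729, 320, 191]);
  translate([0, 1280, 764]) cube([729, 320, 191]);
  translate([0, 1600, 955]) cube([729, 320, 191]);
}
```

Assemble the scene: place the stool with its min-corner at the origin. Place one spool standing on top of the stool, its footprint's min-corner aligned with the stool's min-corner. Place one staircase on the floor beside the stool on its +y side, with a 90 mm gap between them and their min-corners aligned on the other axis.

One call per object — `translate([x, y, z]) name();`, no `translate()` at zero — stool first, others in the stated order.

stool();
translate([0, 0, 439]) spool();
translate([0, 394, 0]) staircase();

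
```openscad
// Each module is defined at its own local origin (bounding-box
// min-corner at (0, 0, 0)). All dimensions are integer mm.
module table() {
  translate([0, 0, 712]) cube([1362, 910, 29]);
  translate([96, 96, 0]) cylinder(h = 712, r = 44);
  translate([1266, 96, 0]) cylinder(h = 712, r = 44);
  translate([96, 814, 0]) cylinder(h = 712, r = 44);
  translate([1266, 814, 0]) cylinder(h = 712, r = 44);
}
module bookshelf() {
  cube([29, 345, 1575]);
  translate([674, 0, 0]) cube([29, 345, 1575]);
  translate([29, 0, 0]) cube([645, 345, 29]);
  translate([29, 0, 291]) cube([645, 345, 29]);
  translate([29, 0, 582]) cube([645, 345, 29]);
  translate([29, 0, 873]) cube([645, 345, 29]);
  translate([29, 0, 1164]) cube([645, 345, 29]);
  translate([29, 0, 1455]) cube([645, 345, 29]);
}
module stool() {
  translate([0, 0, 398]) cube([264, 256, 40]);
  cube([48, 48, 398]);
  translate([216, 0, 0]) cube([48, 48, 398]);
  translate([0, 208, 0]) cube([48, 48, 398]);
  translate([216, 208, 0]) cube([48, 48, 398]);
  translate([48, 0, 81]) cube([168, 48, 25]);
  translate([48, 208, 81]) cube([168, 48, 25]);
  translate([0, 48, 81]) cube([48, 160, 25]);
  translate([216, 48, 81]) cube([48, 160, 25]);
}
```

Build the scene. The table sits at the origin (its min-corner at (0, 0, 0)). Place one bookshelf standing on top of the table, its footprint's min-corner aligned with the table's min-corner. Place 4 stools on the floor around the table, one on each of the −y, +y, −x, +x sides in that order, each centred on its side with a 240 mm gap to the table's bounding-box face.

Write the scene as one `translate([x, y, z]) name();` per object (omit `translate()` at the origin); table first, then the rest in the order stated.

table();
translate([0, 0, 741]) bookshelf();
translate([549, -496, 0]) stool();
translate([549, 1150, 0]) stool();
translate([-504, 327, 0]) stool();
translate([1602, 327, 0]) stool();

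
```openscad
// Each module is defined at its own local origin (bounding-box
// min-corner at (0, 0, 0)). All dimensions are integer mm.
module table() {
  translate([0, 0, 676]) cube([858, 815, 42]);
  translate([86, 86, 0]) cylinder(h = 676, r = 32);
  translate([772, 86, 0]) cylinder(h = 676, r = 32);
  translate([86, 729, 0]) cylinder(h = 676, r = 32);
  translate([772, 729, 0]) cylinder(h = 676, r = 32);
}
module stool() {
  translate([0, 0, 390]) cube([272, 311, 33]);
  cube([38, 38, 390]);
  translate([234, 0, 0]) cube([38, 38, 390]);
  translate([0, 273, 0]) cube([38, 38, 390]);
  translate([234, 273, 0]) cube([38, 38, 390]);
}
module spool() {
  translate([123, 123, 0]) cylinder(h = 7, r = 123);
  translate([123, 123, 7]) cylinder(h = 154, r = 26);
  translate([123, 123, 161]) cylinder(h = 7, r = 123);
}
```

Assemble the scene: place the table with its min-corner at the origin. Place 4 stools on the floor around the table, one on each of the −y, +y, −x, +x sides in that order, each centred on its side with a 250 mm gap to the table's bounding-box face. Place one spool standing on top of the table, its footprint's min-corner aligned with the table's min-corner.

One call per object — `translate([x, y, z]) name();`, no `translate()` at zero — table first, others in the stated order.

table();
translate([293, -561, 0]) stool();
translate([293, 1065, 0]) stool();
translate([-522, 252, 0]) stool();
translate([1108, 252, 0]) stool();
translate([0, 0, 718]) spool();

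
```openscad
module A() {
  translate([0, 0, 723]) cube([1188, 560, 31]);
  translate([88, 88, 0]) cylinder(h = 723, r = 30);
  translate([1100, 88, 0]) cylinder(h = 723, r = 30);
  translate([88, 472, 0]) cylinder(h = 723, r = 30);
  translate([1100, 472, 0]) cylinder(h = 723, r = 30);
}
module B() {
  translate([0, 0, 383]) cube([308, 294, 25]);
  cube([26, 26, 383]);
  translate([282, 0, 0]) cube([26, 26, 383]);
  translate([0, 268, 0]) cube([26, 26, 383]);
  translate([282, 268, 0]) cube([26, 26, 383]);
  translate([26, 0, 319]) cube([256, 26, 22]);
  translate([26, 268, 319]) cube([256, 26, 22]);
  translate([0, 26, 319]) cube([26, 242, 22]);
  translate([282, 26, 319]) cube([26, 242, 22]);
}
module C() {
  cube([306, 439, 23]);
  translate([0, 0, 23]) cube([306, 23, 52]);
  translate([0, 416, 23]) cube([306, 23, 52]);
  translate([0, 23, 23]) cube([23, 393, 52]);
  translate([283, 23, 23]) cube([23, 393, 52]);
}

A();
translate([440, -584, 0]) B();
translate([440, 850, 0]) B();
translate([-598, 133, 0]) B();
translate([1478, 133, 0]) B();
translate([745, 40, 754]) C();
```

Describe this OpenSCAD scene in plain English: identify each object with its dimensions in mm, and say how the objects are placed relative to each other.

A is a table: top 1188 mm (x) × 560 mm (y), 31 mm thick, upper face at z = 754 mm, on four round legs of 60 mm diameter, each leg's bounding box inset 58 mm from the nearest pair of top edges, running from z = 0 to the bottom of the top.

B is a simple wooden stool: a rectangular seat 308 mm (x) by 294 mm (y), 25 mm thick, top face at z = 408 mm, on four square legs, each 26×26 mm in cross-section. The legs rest on z = 0, each flush with a corner of the seat. Four stretchers, 26 mm wide and 22 mm tall, connect adjacent legs with their undersides at z = 319 mm, each running between the inner faces of the legs it joins and aligned with the legs' outer faces on the other axis.

C is an open storage box with external size 306×439×75 mm and wall thickness 23 mm (the base is also 23 mm thick). The base covers the whole footprint; the four walls stand on the base, with the y-facing walls full-width and the x-facing walls fitting between their inner faces.

Four stools sit around the table at the −y, +y, −x, +x sides. The open box is on top of the table.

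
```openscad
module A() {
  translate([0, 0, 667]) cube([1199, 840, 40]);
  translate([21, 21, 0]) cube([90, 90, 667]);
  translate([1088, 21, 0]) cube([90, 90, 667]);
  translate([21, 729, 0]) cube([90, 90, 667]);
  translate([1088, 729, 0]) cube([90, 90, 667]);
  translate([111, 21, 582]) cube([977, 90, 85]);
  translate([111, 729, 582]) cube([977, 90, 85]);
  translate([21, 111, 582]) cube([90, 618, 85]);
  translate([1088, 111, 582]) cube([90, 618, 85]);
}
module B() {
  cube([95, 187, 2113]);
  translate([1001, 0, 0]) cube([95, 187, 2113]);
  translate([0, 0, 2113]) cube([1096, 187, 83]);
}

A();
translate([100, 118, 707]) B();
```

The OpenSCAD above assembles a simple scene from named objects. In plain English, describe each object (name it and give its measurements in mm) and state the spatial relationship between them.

A is a table: top 1199 mm (x) × 840 mm (y), 40 mm thick, upper face at z = 707 mm, on four 90×90 mm square legs, each inset 21 mm from the nearest pair of top edges, running from z = 0 to the bottom of the top. Four apron rails, 90 mm thick and 85 mm tall, run between adjacent legs with their top edges flush with the underside of the top and their outer faces flush with the legs' outer faces.

B is a door frame. The clear opening is 906 mm wide and 2113 mm high. Two 95 mm wide jambs, 187 mm deep, stand either side of the opening from the floor to the top of the opening. A 83 mm thick head sits across the top of both jambs, spanning the full outside width of the frame.

The door frame is on top of the table.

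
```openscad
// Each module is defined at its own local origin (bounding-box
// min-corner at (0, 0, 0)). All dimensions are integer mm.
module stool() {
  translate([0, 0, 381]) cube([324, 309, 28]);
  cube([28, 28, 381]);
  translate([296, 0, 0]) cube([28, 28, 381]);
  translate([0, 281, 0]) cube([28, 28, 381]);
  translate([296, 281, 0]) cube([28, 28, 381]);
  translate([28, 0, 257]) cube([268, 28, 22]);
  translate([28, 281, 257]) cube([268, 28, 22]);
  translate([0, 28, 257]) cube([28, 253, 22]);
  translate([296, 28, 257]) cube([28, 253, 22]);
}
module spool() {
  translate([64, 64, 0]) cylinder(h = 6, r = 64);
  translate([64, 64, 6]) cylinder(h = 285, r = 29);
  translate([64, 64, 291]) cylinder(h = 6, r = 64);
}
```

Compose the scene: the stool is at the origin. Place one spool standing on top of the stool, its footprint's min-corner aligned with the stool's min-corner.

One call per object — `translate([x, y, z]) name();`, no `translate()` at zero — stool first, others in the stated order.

stool();
translate([0, 0, 409]) spool();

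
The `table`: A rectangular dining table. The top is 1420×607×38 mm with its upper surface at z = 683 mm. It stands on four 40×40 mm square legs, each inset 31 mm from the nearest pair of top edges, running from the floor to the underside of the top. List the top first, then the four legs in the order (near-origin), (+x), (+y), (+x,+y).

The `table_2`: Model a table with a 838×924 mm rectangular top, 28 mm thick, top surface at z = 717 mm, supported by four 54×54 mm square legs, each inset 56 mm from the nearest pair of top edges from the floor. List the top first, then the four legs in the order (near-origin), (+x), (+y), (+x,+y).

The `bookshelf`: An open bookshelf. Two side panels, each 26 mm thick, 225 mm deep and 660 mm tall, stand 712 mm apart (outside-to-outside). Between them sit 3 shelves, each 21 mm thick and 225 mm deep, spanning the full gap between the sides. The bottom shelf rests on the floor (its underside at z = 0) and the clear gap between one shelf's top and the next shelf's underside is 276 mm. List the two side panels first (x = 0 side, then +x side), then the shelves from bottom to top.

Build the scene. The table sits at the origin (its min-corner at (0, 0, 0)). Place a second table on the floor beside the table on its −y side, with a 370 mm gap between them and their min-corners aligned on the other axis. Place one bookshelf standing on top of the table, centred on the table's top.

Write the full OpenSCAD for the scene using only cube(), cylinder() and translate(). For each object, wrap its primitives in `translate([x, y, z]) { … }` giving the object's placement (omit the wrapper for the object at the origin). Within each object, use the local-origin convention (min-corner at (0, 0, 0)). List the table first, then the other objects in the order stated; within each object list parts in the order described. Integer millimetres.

translate([0, 0, 645]) cube([1420, 607, 38]);
translate([31, 31, 0]) cube([40, 40, 645]);
translate([1349, 31, 0]) cube([40, 40, 645]);
translate([31, 536, 0]) cube([40, 40, 645]);
translate([1349, 536, 0]) cube([40, 40, 645]);
translate([0, -1294, 0]) {
  translate([0, 0, 689]) cube([838, 924, 28]);
  translate([56, 56, 0]) cube([54, 54, 689]);
  translate([728, 56, 0]) cube([54, 54, 689]);
  translate([56, 814, 0]) cube([54, 54, 689]);
  translate([728, 814, 0]) cube([54, 54, 689]);
}
translate([354, 191, 683]) {
  cube([26, 225, 660]);
  translate([686, 0, 0]) cube([26, 225, 660]);
  translate([26, 0, 0]) cube([660, 225, 21]);
  translate([26, 0, 297]) cube([660, 225, 21]);
  translate([26, 0, 594]) cube([660, 225, 21]);
}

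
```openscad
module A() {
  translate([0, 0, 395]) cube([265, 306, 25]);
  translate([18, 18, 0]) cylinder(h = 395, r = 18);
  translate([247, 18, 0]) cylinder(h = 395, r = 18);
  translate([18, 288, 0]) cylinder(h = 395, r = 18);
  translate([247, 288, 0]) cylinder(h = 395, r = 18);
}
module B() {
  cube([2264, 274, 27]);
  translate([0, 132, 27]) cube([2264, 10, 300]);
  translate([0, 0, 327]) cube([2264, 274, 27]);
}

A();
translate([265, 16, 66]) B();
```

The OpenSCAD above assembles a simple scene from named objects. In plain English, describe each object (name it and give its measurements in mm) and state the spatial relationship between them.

A is a simple wooden stool: a rectangular seat 265 mm (x) by 306 mm (y), 25 mm thick, top face at z = 420 mm, on four round legs, each 36 mm in diameter. The legs rest on z = 0, each leg's axis is inset half a diameter from the nearest pair of seat edges (so the leg's bounding box is flush with the corner).

B is an I-beam lying along x, 2264 mm long. Overall section height 354 mm. Two flanges 274 mm wide (y) and 27 mm thick, one on the floor and one at the top; a web 10 mm thick runs between them, centred on the flange width.

The I-beam is beside the stool with their tops flush at z = 420.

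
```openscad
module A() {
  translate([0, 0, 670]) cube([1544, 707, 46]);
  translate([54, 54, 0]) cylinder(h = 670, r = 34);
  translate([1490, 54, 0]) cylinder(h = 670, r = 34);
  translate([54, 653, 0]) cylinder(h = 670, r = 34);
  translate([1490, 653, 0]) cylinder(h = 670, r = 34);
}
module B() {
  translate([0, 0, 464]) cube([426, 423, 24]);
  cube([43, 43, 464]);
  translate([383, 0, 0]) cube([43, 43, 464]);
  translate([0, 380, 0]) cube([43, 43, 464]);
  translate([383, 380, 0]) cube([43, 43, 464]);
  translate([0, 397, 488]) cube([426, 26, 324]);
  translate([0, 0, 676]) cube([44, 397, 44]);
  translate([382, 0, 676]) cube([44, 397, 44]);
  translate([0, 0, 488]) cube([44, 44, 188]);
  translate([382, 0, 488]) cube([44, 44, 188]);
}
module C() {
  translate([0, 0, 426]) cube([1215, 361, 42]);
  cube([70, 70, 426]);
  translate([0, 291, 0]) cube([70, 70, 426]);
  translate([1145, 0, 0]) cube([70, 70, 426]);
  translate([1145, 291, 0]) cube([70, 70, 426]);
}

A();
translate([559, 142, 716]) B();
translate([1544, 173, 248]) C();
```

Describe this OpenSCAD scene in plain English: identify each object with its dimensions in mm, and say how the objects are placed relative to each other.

A is a table: top 1544 mm (x) × 707 mm (y), 46 mm thick, upper face at z = 716 mm, on four round legs of 68 mm diameter, each leg's bounding box inset 20 mm from the nearest pair of top edges, running from z = 0 to the bottom of the top.

B is a chair: 426×423 mm seat, 24 mm thick, top at z = 488 mm, on four 43 mm square corner legs flush with the seat edges. A 26 mm thick backrest slab spans the full seat width, extending 324 mm above the seat top, its back face flush with the seat's +y edge. Two armrests of 44×44 mm section run along each side from the seat's front edge to the front of the backrest, top faces 232 mm above the seat top and outer faces flush with the seat's x-edges; a 44×44 mm post under the front of each armrest stands on the seat at the front corner.

C is a long wooden bench with a 1215 mm (x) × 361 mm (y) seat, 42 mm thick, its top surface 468 mm above the floor. Four 70 mm square legs at the seat corners, flush with the edges, run from z = 0 to the seat underside.

The chair is on top of the table, centred. The bench is beside the table with their tops flush at z = 716.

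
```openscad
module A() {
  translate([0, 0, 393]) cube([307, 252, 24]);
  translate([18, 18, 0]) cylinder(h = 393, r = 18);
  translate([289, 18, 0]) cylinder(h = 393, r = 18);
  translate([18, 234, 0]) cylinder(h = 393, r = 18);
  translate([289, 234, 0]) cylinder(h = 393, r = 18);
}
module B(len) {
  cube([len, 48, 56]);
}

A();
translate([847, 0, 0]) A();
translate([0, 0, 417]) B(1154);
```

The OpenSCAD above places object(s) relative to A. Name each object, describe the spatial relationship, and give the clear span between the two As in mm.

A is a stool. B is a beam. A beam spans the tops of two stools. The clear span between the two stools is 540 mm.

Second stool starts at x = 847; first ends at x = 307; clear span = 847 − 307 = 540 mm.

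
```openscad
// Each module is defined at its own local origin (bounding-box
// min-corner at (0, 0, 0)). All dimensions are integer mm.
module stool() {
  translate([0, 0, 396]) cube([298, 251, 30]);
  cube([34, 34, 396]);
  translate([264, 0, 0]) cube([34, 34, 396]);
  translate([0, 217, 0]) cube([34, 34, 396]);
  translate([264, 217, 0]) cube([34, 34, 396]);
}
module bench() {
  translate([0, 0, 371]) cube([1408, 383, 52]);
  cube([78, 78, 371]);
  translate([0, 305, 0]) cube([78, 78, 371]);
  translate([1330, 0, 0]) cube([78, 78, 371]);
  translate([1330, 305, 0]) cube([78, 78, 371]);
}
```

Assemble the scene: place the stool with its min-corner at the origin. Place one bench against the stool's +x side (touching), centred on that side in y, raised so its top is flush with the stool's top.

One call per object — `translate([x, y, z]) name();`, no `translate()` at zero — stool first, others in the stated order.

stool();
translate([298, -66, 3]) bench();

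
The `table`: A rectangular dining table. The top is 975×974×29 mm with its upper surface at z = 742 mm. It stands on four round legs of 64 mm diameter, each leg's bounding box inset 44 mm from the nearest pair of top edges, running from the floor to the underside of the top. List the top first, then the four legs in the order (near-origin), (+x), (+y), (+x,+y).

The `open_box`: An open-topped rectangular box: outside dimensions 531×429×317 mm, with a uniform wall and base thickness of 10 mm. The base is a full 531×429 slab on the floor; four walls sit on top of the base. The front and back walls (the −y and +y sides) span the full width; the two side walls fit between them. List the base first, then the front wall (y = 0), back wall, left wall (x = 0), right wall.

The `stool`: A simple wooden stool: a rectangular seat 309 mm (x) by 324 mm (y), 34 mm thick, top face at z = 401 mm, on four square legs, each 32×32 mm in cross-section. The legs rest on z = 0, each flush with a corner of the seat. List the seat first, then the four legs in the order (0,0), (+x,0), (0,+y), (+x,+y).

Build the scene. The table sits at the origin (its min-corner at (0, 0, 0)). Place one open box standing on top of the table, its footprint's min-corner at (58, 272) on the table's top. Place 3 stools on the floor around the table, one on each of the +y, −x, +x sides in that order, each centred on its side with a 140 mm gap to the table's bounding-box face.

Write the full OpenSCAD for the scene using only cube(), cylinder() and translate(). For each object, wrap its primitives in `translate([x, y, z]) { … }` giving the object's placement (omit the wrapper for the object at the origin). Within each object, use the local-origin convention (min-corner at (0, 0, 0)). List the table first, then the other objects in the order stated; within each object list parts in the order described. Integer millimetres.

translate([0, 0, 713]) cube([975, 974, 29]);
translate([76, 76, 0]) cylinder(h = 713, r = 32);
translate([899, 76, 0]) cylinder(h = 713, r = 32);
translate([76, 898, 0]) cylinder(h = 713, r = 32);
translate([899, 898, 0]) cylinder(h = 713, r = 32);
translate([58, 272, 742]) {
  cube([531, 429, 10]);
  translate([0, 0, 10]) cube([531, 10, 307]);
  translate([0, 419, 10]) cube([531, 10, 307]);
  translate([0, 10, 10]) cube([10, 409, 307]);
  translate([521, 10, 10]) cube([10, 409, 307]);
}
translate([333, 1114, 0]) {
  translate([0, 0, 367]) cube([309, 324, 34]);
  cube([32, 32, 367]);
  translate([277, 0, 0]) cube([32, 32, 367]);
  translate([0, 292, 0]) cube([32, 32, 367]);
  translate([277, 292, 0]) cube([32, 32, 367]);
}
translate([-449, 325, 0]) {
  translate([0, 0, 367]) cube([309, 324, 34]);
  cube([32, 32, 367]);
  translate([277, 0, 0]) cube([32, 32, 367]);
  translate([0, 292, 0]) cube([32, 32, 367]);
  translate([277, 292, 0]) cube([32, 32, 367]);
}
translate([1115, 325, 0]) {
  translate([0, 0, 367]) cube([309, 324, 34]);
  cube([32, 32, 367]);
  translate([277, 0, 0]) cube([32, 32, 367]);
  translate([0, 292, 0]) cube([32, 32, 367]);
  translate([277, 292, 0]) cube([32, 32, 367]);
}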